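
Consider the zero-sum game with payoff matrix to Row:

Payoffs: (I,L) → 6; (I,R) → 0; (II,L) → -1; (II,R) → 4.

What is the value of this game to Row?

Row minima: I → 0, II → -1; maximin = 0.
Column maxima: L → 6, R → 4; minimax = 4.
0 ≠ 4, so there is no saddle point; optimal play is mixed.
Let Row play I with probability p. Expected payoff against L: 6p + (-1)(1−p) = 7p − 1; against R: 0p + 4(1−p) = −4p + 4.
Setting these equal: 7p − 1 = −4p + 4 ⇒ 11p = 5 ⇒ p = 5/11, and the value is (7)·(5/11) − 1 = 24/11.
For Column: with q = P(L), equating I's and II's payoffs gives 6q = −5q + 4 ⇒ q = 4/11.

24/11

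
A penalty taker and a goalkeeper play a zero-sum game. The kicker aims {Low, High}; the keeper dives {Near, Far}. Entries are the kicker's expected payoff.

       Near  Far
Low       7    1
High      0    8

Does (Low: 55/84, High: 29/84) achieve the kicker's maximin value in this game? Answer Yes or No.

No

Against Near this mix gives (55/84)·7 + (29/84)·0 = 55/12.
Against Far this mix gives (55/84)·1 + (29/84)·8 = 41/12.
The keeper will play Far, holding the kicker to 41/12. Shifting weight toward the row that does better against Far would raise this floor (the equalizing mix achieves 4 against both Far and Near), so the proposed strategy is not optimal.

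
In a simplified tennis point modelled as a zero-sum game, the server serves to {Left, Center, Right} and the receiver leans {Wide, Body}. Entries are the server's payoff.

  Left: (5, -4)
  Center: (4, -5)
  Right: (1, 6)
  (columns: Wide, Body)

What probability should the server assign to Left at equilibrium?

5/14

Row minima: Left → -4, Center → -5, Right → 1; maximin = 1.
Column maxima: Wide → 5, Body → 6; minimax = 5.
1 ≠ 5, so there is no saddle point; optimal play is mixed.
Center is strictly dominated by Left, so the server never plays it.
On the remaining 2×2 (Left, Right vs Wide, Body):
Let the server play Left with probability p. Expected payoff against Wide: 5p + 1(1−p) = 4p + 1; against Body: (-4)p + 6(1−p) = −10p + 6.
Setting these equal: 4p + 1 = −10p + 6 ⇒ 14p = 5 ⇒ p = 5/14, and the value is (4)·(5/14) + 1 = 17/7.
For the receiver: with q = P(Wide), equating Left's and Right's payoffs gives 9q − 4 = −5q + 6 ⇒ q = 5/7.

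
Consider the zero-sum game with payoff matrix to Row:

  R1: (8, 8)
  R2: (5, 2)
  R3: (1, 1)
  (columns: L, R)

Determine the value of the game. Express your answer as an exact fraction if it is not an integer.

8

Row minima: R1 → 8, R2 → 2, R3 → 1; maximin = 8.
Column maxima: L → 8, R → 8; minimax = 8.
Since maximin = minimax = 8, there is a saddle point and the value is 8.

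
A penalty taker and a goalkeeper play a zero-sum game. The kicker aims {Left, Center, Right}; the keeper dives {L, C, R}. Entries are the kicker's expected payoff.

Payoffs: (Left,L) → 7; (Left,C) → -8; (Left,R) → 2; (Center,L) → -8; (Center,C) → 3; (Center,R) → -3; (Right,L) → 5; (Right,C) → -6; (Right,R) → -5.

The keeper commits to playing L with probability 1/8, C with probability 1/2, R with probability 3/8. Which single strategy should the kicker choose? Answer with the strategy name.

Center

Expected payoff of Left: (1/8)·7 + (1/2)·(-8) + (3/8)·2 = -19/8.
Expected payoff of Center: (1/8)·(-8) + (1/2)·3 + (3/8)·(-3) = -5/8.
Expected payoff of Right: (1/8)·5 + (1/2)·(-6) + (3/8)·(-5) = -17/4.
The largest is -5/8, so the kicker's best response is Center.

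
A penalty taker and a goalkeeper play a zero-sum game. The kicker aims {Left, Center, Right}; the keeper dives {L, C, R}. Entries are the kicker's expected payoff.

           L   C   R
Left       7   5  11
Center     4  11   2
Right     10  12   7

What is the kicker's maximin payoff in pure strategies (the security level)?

Row minima: Left → 5, Center → 2, Right → 7.
The best of these is 7.

7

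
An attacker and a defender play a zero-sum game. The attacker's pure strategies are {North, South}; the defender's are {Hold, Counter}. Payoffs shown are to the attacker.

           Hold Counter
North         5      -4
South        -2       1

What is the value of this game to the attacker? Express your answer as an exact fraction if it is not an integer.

Row minima: North → -4, South → -2; maximin = -2.
Column maxima: Hold → 5, Counter → 1; minimax = 1.
-2 ≠ 1, so there is no saddle point; optimal play is mixed.
Let the attacker play North with probability p. Expected payoff against Hold: 5p + (-2)(1−p) = 7p − 2; against Counter: (-4)p + 1(1−p) = −5p + 1.
Setting these equal: 7p − 2 = −5p + 1 ⇒ 12p = 3 ⇒ p = 1/4, and the value is (7)·(1/4) − 2 = -1/4.
For the defender: with q = P(Hold), equating North's and South's payoffs gives 9q − 4 = −3q + 1 ⇒ q = 5/12.

-1/4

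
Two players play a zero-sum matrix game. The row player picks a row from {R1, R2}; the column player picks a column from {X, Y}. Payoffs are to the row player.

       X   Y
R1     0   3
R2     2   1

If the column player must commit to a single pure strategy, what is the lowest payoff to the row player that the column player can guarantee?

2

Column maxima: X → 2, Y → 3.
The smallest of these is 2.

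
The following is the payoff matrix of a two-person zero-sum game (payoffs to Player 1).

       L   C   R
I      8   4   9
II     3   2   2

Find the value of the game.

Row minima: I → 4, II → 2; maximin = 4.
Column maxima: L → 8, C → 4, R → 9; minimax = 4.
Since maximin = minimax = 4, there is a saddle point and the value is 4.

4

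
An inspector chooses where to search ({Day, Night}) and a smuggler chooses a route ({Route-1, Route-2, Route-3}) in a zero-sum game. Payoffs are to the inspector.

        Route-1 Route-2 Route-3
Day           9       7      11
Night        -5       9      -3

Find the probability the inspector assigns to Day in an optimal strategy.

Row minima: Day → 7, Night → -5; maximin = 7.
Column maxima: Route-1 → 9, Route-2 → 9, Route-3 → 11; minimax = 9.
7 ≠ 9, so there is no saddle point; optimal play is mixed.
Route-3 is strictly dominated by Route-1 (it gives the inspector strictly more in every row), so the smuggler never plays it.
On the remaining 2×2 (Day, Night vs Route-1, Route-2):
Let the inspector play Day with probability p. Expected payoff against Route-1: 9p + (-5)(1−p) = 14p − 5; against Route-2: 7p + 9(1−p) = −2p + 9.
Setting these equal: 14p − 5 = −2p + 9 ⇒ 16p = 14 ⇒ p = 7/8, and the value is (14)·(7/8) − 5 = 29/4.
For the smuggler: with q = P(Route-1), equating Day's and Night's payoffs gives 2q + 7 = −14q + 9 ⇒ q = 1/8.

7/8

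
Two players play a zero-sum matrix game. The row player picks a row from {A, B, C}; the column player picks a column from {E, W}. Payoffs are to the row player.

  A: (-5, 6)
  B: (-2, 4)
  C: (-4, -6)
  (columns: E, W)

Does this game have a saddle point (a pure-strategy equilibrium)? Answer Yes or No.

Row minima: A → -5, B → -2, C → -6; maximin = -2.
Column maxima: E → -2, W → 6; minimax = -2.
maximin = minimax = -2, so a saddle point exists.

Yes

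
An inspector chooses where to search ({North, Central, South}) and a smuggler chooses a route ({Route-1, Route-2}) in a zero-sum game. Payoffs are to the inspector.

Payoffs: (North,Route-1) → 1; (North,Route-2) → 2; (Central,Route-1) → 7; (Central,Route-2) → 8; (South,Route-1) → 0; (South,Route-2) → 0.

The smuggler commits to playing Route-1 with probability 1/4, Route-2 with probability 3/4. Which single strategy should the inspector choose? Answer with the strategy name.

Expected payoff of North: (1/4)·1 + (3/4)·2 = 7/4.
Expected payoff of Central: (1/4)·7 + (3/4)·8 = 31/4.
Expected payoff of South: (1/4)·0 + (3/4)·0 = 0.
The largest is 31/4, so the inspector's best response is Central.

Central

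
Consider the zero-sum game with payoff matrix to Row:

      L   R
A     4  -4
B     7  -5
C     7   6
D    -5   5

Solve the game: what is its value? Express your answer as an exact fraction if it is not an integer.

6

Row minima: A → -4, B → -5, C → 6, D → -5; maximin = 6.
Column maxima: L → 7, R → 6; minimax = 6.
Since maximin = minimax = 6, there is a saddle point and the value is 6.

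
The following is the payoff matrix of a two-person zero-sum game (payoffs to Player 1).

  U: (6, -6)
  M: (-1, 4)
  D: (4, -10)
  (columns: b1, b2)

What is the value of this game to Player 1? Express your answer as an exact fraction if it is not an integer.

Row minima: U → -6, M → -1, D → -10; maximin = -1.
Column maxima: b1 → 6, b2 → 4; minimax = 4.
-1 ≠ 4, so there is no saddle point; optimal play is mixed.
D is strictly dominated by U, so Player 1 never plays it.
On the remaining 2×2 (U, M vs b1, b2):
Let Player 1 play U with probability p. Expected payoff against b1: 6p + (-1)(1−p) = 7p − 1; against b2: (-6)p + 4(1−p) = −10p + 4.
Setting these equal: 7p − 1 = −10p + 4 ⇒ 17p = 5 ⇒ p = 5/17, and the value is (7)·(5/17) − 1 = 18/17.
For Player 2: with q = P(b1), equating U's and M's payoffs gives 12q − 6 = −5q + 4 ⇒ q = 10/17.

18/17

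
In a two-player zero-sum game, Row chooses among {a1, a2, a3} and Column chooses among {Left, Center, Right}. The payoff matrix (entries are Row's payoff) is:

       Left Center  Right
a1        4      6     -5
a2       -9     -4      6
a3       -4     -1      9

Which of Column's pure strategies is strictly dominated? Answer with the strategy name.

Center

Left holds Row's payoff strictly below Center in every row: 4 < 6, -9 < -4, -4 < -1.
So Center is strictly dominated for Column.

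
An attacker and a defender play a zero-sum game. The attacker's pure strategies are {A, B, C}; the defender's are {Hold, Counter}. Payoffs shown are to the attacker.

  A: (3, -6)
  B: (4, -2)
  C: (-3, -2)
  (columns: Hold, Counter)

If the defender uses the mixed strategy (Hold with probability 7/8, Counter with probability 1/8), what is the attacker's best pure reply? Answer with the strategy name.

B

Expected payoff of A: (7/8)·3 + (1/8)·(-6) = 15/8.
Expected payoff of B: (7/8)·4 + (1/8)·(-2) = 13/4.
Expected payoff of C: (7/8)·(-3) + (1/8)·(-2) = -23/8.
The largest is 13/4, so the attacker's best response is B.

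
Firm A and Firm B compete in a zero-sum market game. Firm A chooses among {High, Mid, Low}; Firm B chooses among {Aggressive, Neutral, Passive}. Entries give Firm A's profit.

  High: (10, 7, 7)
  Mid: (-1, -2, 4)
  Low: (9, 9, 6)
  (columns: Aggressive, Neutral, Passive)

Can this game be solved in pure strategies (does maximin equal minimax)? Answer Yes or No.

Yes

Row minima: High → 7, Mid → -2, Low → 6; maximin = 7.
Column maxima: Aggressive → 10, Neutral → 9, Passive → 7; minimax = 7.
maximin = minimax = 7, so a saddle point exists.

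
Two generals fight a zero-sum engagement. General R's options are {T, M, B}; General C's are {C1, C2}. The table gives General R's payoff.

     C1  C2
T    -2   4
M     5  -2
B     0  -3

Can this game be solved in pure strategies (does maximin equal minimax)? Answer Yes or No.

No

Row minima: T → -2, M → -2, B → -3; maximin = -2.
Column maxima: C1 → 5, C2 → 4; minimax = 4.
-2 ≠ 4, so no pure-strategy equilibrium exists.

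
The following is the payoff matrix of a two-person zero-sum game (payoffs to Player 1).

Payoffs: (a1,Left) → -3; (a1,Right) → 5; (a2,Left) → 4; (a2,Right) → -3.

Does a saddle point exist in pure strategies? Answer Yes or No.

Row minima: a1 → -3, a2 → -3; maximin = -3.
Column maxima: Left → 4, Right → 5; minimax = 4.
-3 ≠ 4, so no pure-strategy equilibrium exists.

No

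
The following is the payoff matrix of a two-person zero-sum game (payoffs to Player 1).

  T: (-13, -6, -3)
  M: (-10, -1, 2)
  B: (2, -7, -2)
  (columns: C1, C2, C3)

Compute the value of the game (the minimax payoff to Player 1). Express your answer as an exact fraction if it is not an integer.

Row minima: T → -13, M → -10, B → -7; maximin = -7.
Column maxima: C1 → 2, C2 → -1, C3 → 2; minimax = -1.
-7 ≠ -1, so there is no saddle point; optimal play is mixed.
T is strictly dominated by M, so Player 1 never plays it.
C3 is strictly dominated by C2 (it gives Player 1 strictly more in every row), so Player 2 never plays it.
On the remaining 2×2 (M, B vs C1, C2):
Let Player 1 play M with probability p. Expected payoff against C1: (-10)p + 2(1−p) = −12p + 2; against C2: (-1)p + (-7)(1−p) = 6p − 7.
Setting these equal: −12p + 2 = 6p − 7 ⇒ −18p = -9 ⇒ p = 1/2, and the value is (-12)·(1/2) + 2 = -4.
For Player 2: with q = P(C1), equating M's and B's payoffs gives −9q − 1 = 9q − 7 ⇒ q = 1/3.

-4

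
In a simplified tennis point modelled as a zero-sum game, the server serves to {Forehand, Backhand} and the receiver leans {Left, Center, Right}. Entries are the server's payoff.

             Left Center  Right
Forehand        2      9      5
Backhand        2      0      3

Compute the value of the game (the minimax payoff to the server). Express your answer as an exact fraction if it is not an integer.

2

Row minima: Forehand → 2, Backhand → 0; maximin = 2.
Column maxima: Left → 2, Center → 9, Right → 5; minimax = 2.
Since maximin = minimax = 2, there is a saddle point and the value is 2.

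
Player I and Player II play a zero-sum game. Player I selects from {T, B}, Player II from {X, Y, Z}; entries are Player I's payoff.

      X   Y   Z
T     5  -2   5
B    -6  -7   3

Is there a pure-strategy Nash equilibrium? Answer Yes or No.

Row minima: T → -2, B → -7; maximin = -2.
Column maxima: X → 5, Y → -2, Z → 5; minimax = -2.
maximin = minimax = -2, so a saddle point exists.

Yes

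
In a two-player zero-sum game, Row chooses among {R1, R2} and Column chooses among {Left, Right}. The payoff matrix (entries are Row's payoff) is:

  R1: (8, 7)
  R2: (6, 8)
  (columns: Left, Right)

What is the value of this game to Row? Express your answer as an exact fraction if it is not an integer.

Row minima: R1 → 7, R2 → 6; maximin = 7.
Column maxima: Left → 8, Right → 8; minimax = 8.
7 ≠ 8, so there is no saddle point; optimal play is mixed.
Let Row play R1 with probability p. Expected payoff against Left: 8p + 6(1−p) = 2p + 6; against Right: 7p + 8(1−p) = −p + 8.
Setting these equal: 2p + 6 = −p + 8 ⇒ 3p = 2 ⇒ p = 2/3, and the value is (2)·(2/3) + 6 = 22/3.
For Column: with q = P(Left), equating R1's and R2's payoffs gives q + 7 = −2q + 8 ⇒ q = 1/3.

22/3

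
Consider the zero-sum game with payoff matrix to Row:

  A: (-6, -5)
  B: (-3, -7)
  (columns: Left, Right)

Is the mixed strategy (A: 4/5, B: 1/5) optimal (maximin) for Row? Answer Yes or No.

Against Left this mix gives (4/5)·(-6) + (1/5)·(-3) = -27/5.
Against Right this mix gives (4/5)·(-5) + (1/5)·(-7) = -27/5.
All of Column's active replies (Left, Right) yield -27/5, and no column does worse for Row. The mix makes Column indifferent and guarantees -27/5, so it is optimal.

Yes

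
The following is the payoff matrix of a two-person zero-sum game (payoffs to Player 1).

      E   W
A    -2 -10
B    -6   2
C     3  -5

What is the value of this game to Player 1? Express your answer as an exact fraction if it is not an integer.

Row minima: A → -10, B → -6, C → -5; maximin = -5.
Column maxima: E → 3, W → 2; minimax = 2.
-5 ≠ 2, so there is no saddle point; optimal play is mixed.
A is strictly dominated by C, so Player 1 never plays it.
On the remaining 2×2 (B, C vs E, W):
Let Player 1 play B with probability p. Expected payoff against E: (-6)p + 3(1−p) = −9p + 3; against W: 2p + (-5)(1−p) = 7p − 5.
Setting these equal: −9p + 3 = 7p − 5 ⇒ −16p = -8 ⇒ p = 1/2, and the value is (-9)·(1/2) + 3 = -3/2.
For Player 2: with q = P(E), equating B's and C's payoffs gives −8q + 2 = 8q − 5 ⇒ q = 7/16.

-3/2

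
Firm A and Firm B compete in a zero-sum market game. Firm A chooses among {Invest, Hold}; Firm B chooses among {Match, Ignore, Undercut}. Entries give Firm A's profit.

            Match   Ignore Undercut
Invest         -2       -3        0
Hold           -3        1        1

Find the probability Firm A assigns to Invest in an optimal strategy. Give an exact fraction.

Row minima: Invest → -3, Hold → -3; maximin = -3.
Column maxima: Match → -2, Ignore → 1, Undercut → 1; minimax = -2.
-3 ≠ -2, so there is no saddle point; optimal play is mixed.
Undercut is strictly dominated by Match (it gives Firm A strictly more in every row), so Firm B never plays it.
On the remaining 2×2 (Invest, Hold vs Match, Ignore):
Let Firm A play Invest with probability p. Expected payoff against Match: (-2)p + (-3)(1−p) = p − 3; against Ignore: (-3)p + 1(1−p) = −4p + 1.
Setting these equal: p − 3 = −4p + 1 ⇒ 5p = 4 ⇒ p = 4/5, and the value is (1)·(4/5) − 3 = -11/5.
For Firm B: with q = P(Match), equating Invest's and Hold's payoffs gives q − 3 = −4q + 1 ⇒ q = 4/5.

4/5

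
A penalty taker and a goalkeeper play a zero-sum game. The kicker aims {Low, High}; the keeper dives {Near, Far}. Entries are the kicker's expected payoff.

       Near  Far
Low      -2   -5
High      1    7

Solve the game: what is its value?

1

Row minima: Low → -5, High → 1; maximin = 1.
Column maxima: Near → 1, Far → 7; minimax = 1.
Since maximin = minimax = 1, there is a saddle point and the value is 1.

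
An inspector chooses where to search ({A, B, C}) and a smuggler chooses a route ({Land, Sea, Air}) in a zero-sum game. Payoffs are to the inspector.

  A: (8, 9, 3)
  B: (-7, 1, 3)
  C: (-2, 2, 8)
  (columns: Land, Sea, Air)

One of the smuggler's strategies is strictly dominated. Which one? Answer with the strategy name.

Sea

Land holds the inspector's payoff strictly below Sea in every row: 8 < 9, -7 < 1, -2 < 2.
So Sea is strictly dominated for the smuggler.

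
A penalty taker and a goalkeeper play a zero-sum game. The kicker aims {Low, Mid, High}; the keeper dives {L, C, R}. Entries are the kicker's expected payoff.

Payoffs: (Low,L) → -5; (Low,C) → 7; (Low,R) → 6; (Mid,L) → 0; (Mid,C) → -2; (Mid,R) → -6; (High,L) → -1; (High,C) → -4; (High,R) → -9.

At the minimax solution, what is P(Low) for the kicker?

6/17

Row minima: Low → -5, Mid → -6, High → -9; maximin = -5.
Column maxima: L → 0, C → 7, R → 6; minimax = 0.
-5 ≠ 0, so there is no saddle point; optimal play is mixed.
High is strictly dominated by Mid, so the kicker never plays it.
C is strictly dominated by R (it gives the kicker strictly more in every row), so the keeper never plays it.
On the remaining 2×2 (Low, Mid vs L, R):
Let the kicker play Low with probability p. Expected payoff against L: (-5)p + 0(1−p) = −5p; against R: 6p + (-6)(1−p) = 12p − 6.
Setting these equal: −5p = 12p − 6 ⇒ −17p = -6 ⇒ p = 6/17, and the value is (-5)·(6/17) = -30/17.
For the keeper: with q = P(L), equating Low's and Mid's payoffs gives −11q + 6 = 6q − 6 ⇒ q = 12/17.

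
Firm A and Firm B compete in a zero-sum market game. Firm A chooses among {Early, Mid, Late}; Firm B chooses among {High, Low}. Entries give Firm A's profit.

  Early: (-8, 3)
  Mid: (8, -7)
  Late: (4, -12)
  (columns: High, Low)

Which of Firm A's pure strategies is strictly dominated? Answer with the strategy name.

Mid gives a strictly higher payoff than Late against every column: 8 > 4, -7 > -12.
So Late is strictly dominated and Firm A never plays it.

Late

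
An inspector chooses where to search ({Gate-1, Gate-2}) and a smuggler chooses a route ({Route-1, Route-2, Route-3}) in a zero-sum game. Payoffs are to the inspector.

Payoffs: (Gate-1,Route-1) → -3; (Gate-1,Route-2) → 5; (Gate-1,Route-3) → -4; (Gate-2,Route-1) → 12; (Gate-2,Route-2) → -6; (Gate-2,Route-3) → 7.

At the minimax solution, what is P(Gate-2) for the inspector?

9/22

Row minima: Gate-1 → -4, Gate-2 → -6; maximin = -4.
Column maxima: Route-1 → 12, Route-2 → 5, Route-3 → 7; minimax = 5.
-4 ≠ 5, so there is no saddle point; optimal play is mixed.
Route-1 is strictly dominated by Route-3 (it gives the inspector strictly more in every row), so the smuggler never plays it.
On the remaining 2×2 (Gate-1, Gate-2 vs Route-2, Route-3):
Let the inspector play Gate-1 with probability p. Expected payoff against Route-2: 5p + (-6)(1−p) = 11p − 6; against Route-3: (-4)p + 7(1−p) = −11p + 7.
Setting these equal: 11p − 6 = −11p + 7 ⇒ 22p = 13 ⇒ p = 13/22, and the value is (11)·(13/22) − 6 = 1/2.
For the smuggler: with q = P(Route-2), equating Gate-1's and Gate-2's payoffs gives 9q − 4 = −13q + 7 ⇒ q = 1/2.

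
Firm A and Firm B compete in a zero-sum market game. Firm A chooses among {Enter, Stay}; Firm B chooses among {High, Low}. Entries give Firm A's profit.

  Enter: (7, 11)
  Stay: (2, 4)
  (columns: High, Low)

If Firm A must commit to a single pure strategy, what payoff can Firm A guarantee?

Row minima: Enter → 7, Stay → 2.
The best of these is 7.

7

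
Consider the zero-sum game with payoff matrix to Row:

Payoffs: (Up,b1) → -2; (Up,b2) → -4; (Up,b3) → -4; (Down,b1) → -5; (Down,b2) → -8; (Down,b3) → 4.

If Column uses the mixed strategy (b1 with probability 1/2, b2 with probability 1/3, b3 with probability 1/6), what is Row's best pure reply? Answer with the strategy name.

Up

Expected payoff of Up: (1/2)·(-2) + (1/3)·(-4) + (1/6)·(-4) = -3.
Expected payoff of Down: (1/2)·(-5) + (1/3)·(-8) + (1/6)·4 = -9/2.
The largest is -3, so Row's best response is Up.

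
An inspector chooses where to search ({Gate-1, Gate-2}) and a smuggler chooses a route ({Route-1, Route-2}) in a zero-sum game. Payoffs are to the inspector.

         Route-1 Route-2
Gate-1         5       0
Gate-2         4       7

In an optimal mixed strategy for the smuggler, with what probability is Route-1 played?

7/8

Row minima: Gate-1 → 0, Gate-2 → 4; maximin = 4.
Column maxima: Route-1 → 5, Route-2 → 7; minimax = 5.
4 ≠ 5, so there is no saddle point; optimal play is mixed.
Let the inspector play Gate-1 with probability p. Expected payoff against Route-1: 5p + 4(1−p) = p + 4; against Route-2: 0p + 7(1−p) = −7p + 7.
Setting these equal: p + 4 = −7p + 7 ⇒ 8p = 3 ⇒ p = 3/8, and the value is (1)·(3/8) + 4 = 35/8.
For the smuggler: with q = P(Route-1), equating Gate-1's and Gate-2's payoffs gives 5q = −3q + 7 ⇒ q = 7/8.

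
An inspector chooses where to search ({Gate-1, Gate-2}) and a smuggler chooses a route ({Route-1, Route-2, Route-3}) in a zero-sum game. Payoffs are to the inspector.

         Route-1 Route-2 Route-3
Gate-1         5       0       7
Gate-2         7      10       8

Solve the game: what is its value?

Row minima: Gate-1 → 0, Gate-2 → 7; maximin = 7.
Column maxima: Route-1 → 7, Route-2 → 10, Route-3 → 8; minimax = 7.
Since maximin = minimax = 7, there is a saddle point and the value is 7.

7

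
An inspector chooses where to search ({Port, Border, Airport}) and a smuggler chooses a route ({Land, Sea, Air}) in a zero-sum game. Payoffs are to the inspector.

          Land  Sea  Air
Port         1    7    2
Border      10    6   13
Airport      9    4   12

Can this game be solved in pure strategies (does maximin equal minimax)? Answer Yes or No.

Row minima: Port → 1, Border → 6, Airport → 4; maximin = 6.
Column maxima: Land → 10, Sea → 7, Air → 13; minimax = 7.
6 ≠ 7, so no pure-strategy equilibrium exists.

No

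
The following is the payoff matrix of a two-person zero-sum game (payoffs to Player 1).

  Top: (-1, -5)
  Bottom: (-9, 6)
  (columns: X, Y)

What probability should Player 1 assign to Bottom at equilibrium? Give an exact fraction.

Row minima: Top → -5, Bottom → -9; maximin = -5.
Column maxima: X → -1, Y → 6; minimax = -1.
-5 ≠ -1, so there is no saddle point; optimal play is mixed.
Let Player 1 play Top with probability p. Expected payoff against X: (-1)p + (-9)(1−p) = 8p − 9; against Y: (-5)p + 6(1−p) = −11p + 6.
Setting these equal: 8p − 9 = −11p + 6 ⇒ 19p = 15 ⇒ p = 15/19, and the value is (8)·(15/19) − 9 = -51/19.
For Player 2: with q = P(X), equating Top's and Bottom's payoffs gives 4q − 5 = −15q + 6 ⇒ q = 11/19.

4/19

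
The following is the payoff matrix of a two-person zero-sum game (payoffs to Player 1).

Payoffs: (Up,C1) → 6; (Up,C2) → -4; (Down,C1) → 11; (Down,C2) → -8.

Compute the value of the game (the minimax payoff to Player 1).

-4

Row minima: Up → -4, Down → -8; maximin = -4.
Column maxima: C1 → 11, C2 → -4; minimax = -4.
Since maximin = minimax = -4, there is a saddle point and the value is -4.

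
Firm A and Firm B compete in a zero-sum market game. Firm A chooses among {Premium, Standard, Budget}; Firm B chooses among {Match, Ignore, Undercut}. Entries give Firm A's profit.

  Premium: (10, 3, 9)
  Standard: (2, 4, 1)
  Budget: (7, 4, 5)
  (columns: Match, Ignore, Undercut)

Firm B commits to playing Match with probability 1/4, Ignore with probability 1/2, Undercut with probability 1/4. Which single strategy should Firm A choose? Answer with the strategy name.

Premium

Expected payoff of Premium: (1/4)·10 + (1/2)·3 + (1/4)·9 = 25/4.
Expected payoff of Standard: (1/4)·2 + (1/2)·4 + (1/4)·1 = 11/4.
Expected payoff of Budget: (1/4)·7 + (1/2)·4 + (1/4)·5 = 5.
The largest is 25/4, so Firm A's best response is Premium.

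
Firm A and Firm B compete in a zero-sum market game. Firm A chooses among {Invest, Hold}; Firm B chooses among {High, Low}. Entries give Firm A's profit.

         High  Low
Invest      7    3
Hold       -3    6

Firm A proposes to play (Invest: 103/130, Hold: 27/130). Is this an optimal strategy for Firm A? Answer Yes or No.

Against High this mix gives (103/130)·7 + (27/130)·(-3) = 64/13.
Against Low this mix gives (103/130)·3 + (27/130)·6 = 471/130.
Firm B will play Low, holding Firm A to 471/130. Shifting weight toward the row that does better against Low would raise this floor (the equalizing mix achieves 51/13 against both Low and High), so the proposed strategy is not optimal.

No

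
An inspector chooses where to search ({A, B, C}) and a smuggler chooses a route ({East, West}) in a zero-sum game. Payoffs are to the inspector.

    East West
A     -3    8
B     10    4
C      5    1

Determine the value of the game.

92/17

Row minima: A → -3, B → 4, C → 1; maximin = 4.
Column maxima: East → 10, West → 8; minimax = 8.
4 ≠ 8, so there is no saddle point; optimal play is mixed.
C is strictly dominated by B, so the inspector never plays it.
On the remaining 2×2 (A, B vs East, West):
Let the inspector play A with probability p. Expected payoff against East: (-3)p + 10(1−p) = −13p + 10; against West: 8p + 4(1−p) = 4p + 4.
Setting these equal: −13p + 10 = 4p + 4 ⇒ −17p = -6 ⇒ p = 6/17, and the value is (-13)·(6/17) + 10 = 92/17.
For the smuggler: with q = P(East), equating A's and B's payoffs gives −11q + 8 = 6q + 4 ⇒ q = 4/17.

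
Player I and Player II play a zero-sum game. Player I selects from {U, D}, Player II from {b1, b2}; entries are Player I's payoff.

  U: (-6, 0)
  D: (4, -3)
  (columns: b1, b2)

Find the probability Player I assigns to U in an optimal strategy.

Row minima: U → -6, D → -3; maximin = -3.
Column maxima: b1 → 4, b2 → 0; minimax = 0.
-3 ≠ 0, so there is no saddle point; optimal play is mixed.
Let Player I play U with probability p. Expected payoff against b1: (-6)p + 4(1−p) = −10p + 4; against b2: 0p + (-3)(1−p) = 3p − 3.
Setting these equal: −10p + 4 = 3p − 3 ⇒ −13p = -7 ⇒ p = 7/13, and the value is (-10)·(7/13) + 4 = -18/13.
For Player II: with q = P(b1), equating U's and D's payoffs gives −6q = 7q − 3 ⇒ q = 3/13.

7/13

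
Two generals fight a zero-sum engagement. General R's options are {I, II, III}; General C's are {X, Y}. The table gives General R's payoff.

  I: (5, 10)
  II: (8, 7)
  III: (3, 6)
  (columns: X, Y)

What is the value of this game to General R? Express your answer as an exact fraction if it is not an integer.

15/2

Row minima: I → 5, II → 7, III → 3; maximin = 7.
Column maxima: X → 8, Y → 10; minimax = 8.
7 ≠ 8, so there is no saddle point; optimal play is mixed.
III is strictly dominated by I, so General R never plays it.
On the remaining 2×2 (I, II vs X, Y):
Let General R play I with probability p. Expected payoff against X: 5p + 8(1−p) = −3p + 8; against Y: 10p + 7(1−p) = 3p + 7.
Setting these equal: −3p + 8 = 3p + 7 ⇒ −6p = -1 ⇒ p = 1/6, and the value is (-3)·(1/6) + 8 = 15/2.
For General C: with q = P(X), equating I's and II's payoffs gives −5q + 10 = q + 7 ⇒ q = 1/2.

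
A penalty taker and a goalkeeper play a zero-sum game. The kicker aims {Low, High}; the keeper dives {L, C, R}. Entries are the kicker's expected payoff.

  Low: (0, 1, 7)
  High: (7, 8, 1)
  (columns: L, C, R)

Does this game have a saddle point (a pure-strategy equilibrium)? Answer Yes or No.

No

Row minima: Low → 0, High → 1; maximin = 1.
Column maxima: L → 7, C → 8, R → 7; minimax = 7.
1 ≠ 7, so no pure-strategy equilibrium exists.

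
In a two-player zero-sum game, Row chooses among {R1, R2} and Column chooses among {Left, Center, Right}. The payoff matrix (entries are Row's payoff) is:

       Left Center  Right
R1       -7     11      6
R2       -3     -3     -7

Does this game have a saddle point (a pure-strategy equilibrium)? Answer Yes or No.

Row minima: R1 → -7, R2 → -7; maximin = -7.
Column maxima: Left → -3, Center → 11, Right → 6; minimax = -3.
-7 ≠ -3, so no pure-strategy equilibrium exists.

No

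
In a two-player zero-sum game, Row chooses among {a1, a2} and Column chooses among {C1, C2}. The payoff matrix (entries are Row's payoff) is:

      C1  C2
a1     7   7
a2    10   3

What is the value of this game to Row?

7

Row minima: a1 → 7, a2 → 3; maximin = 7.
Column maxima: C1 → 10, C2 → 7; minimax = 7.
Since maximin = minimax = 7, there is a saddle point and the value is 7.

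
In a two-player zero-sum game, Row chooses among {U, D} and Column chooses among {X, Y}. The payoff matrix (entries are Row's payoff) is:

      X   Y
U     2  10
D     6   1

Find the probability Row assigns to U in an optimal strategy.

Row minima: U → 2, D → 1; maximin = 2.
Column maxima: X → 6, Y → 10; minimax = 6.
2 ≠ 6, so there is no saddle point; optimal play is mixed.
Let Row play U with probability p. Expected payoff against X: 2p + 6(1−p) = −4p + 6; against Y: 10p + 1(1−p) = 9p + 1.
Setting these equal: −4p + 6 = 9p + 1 ⇒ −13p = -5 ⇒ p = 5/13, and the value is (-4)·(5/13) + 6 = 58/13.
For Column: with q = P(X), equating U's and D's payoffs gives −8q + 10 = 5q + 1 ⇒ q = 9/13.

5/13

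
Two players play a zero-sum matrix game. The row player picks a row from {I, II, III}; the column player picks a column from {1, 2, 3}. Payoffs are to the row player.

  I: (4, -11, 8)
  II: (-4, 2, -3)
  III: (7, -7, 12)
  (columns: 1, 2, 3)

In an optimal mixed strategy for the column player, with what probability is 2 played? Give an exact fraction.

11/20

Row minima: I → -11, II → -4, III → -7; maximin = -4.
Column maxima: 1 → 7, 2 → 2, 3 → 12; minimax = 2.
-4 ≠ 2, so there is no saddle point; optimal play is mixed.
I is strictly dominated by III, so the row player never plays it.
3 is strictly dominated by 1 (it gives the row player strictly more in every row), so the column player never plays it.
On the remaining 2×2 (II, III vs 1, 2):
Let the row player play II with probability p. Expected payoff against 1: (-4)p + 7(1−p) = −11p + 7; against 2: 2p + (-7)(1−p) = 9p − 7.
Setting these equal: −11p + 7 = 9p − 7 ⇒ −20p = -14 ⇒ p = 7/10, and the value is (-11)·(7/10) + 7 = -7/10.
For the column player: with q = P(1), equating II's and III's payoffs gives −6q + 2 = 14q − 7 ⇒ q = 9/20.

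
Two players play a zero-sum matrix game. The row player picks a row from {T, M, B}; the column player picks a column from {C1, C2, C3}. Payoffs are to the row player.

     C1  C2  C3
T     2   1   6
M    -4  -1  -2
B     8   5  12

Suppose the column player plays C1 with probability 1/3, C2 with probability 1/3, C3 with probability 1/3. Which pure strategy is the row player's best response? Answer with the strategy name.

B

Expected payoff of T: (1/3)·2 + (1/3)·1 + (1/3)·6 = 3.
Expected payoff of M: (1/3)·(-4) + (1/3)·(-1) + (1/3)·(-2) = -7/3.
Expected payoff of B: (1/3)·8 + (1/3)·5 + (1/3)·12 = 25/3.
The largest is 25/3, so the row player's best response is B.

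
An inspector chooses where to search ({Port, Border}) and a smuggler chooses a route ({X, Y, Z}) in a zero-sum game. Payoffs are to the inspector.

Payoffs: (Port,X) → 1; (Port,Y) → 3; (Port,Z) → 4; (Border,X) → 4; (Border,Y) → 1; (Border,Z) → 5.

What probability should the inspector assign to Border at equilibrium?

2/5

Row minima: Port → 1, Border → 1; maximin = 1.
Column maxima: X → 4, Y → 3, Z → 5; minimax = 3.
1 ≠ 3, so there is no saddle point; optimal play is mixed.
Z is strictly dominated by X (it gives the inspector strictly more in every row), so the smuggler never plays it.
On the remaining 2×2 (Port, Border vs X, Y):
Let the inspector play Port with probability p. Expected payoff against X: 1p + 4(1−p) = −3p + 4; against Y: 3p + 1(1−p) = 2p + 1.
Setting these equal: −3p + 4 = 2p + 1 ⇒ −5p = -3 ⇒ p = 3/5, and the value is (-3)·(3/5) + 4 = 11/5.
For the smuggler: with q = P(X), equating Port's and Border's payoffs gives −2q + 3 = 3q + 1 ⇒ q = 2/5.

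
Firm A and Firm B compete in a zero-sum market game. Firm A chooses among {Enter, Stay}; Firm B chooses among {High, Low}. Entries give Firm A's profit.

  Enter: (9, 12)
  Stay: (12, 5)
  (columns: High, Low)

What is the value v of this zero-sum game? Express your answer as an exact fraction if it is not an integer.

99/10

Row minima: Enter → 9, Stay → 5; maximin = 9.
Column maxima: High → 12, Low → 12; minimax = 12.
9 ≠ 12, so there is no saddle point; optimal play is mixed.
Let Firm A play Enter with probability p. Expected payoff against High: 9p + 12(1−p) = −3p + 12; against Low: 12p + 5(1−p) = 7p + 5.
Setting these equal: −3p + 12 = 7p + 5 ⇒ −10p = -7 ⇒ p = 7/10, and the value is (-3)·(7/10) + 12 = 99/10.
For Firm B: with q = P(High), equating Enter's and Stay's payoffs gives −3q + 12 = 7q + 5 ⇒ q = 7/10.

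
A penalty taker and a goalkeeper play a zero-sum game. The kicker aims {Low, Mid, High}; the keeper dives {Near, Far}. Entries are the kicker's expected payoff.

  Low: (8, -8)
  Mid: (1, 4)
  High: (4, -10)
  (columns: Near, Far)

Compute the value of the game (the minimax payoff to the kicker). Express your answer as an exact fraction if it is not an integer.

40/19

Row minima: Low → -8, Mid → 1, High → -10; maximin = 1.
Column maxima: Near → 8, Far → 4; minimax = 4.
1 ≠ 4, so there is no saddle point; optimal play is mixed.
High is strictly dominated by Low, so the kicker never plays it.
On the remaining 2×2 (Low, Mid vs Near, Far):
Let the kicker play Low with probability p. Expected payoff against Near: 8p + 1(1−p) = 7p + 1; against Far: (-8)p + 4(1−p) = −12p + 4.
Setting these equal: 7p + 1 = −12p + 4 ⇒ 19p = 3 ⇒ p = 3/19, and the value is (7)·(3/19) + 1 = 40/19.
For the keeper: with q = P(Near), equating Low's and Mid's payoffs gives 16q − 8 = −3q + 4 ⇒ q = 12/19.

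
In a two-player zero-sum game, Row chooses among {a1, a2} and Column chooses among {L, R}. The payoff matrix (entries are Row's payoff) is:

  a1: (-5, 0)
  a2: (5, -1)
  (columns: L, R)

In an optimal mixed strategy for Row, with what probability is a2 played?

Row minima: a1 → -5, a2 → -1; maximin = -1.
Column maxima: L → 5, R → 0; minimax = 0.
-1 ≠ 0, so there is no saddle point; optimal play is mixed.
Let Row play a1 with probability p. Expected payoff against L: (-5)p + 5(1−p) = −10p + 5; against R: 0p + (-1)(1−p) = p − 1.
Setting these equal: −10p + 5 = p − 1 ⇒ −11p = -6 ⇒ p = 6/11, and the value is (-10)·(6/11) + 5 = -5/11.
For Column: with q = P(L), equating a1's and a2's payoffs gives −5q = 6q − 1 ⇒ q = 1/11.

5/11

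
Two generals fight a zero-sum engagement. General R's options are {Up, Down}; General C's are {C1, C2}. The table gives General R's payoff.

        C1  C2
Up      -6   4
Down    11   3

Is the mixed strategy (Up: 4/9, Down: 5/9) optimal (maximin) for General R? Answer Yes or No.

Yes

Against C1 this mix gives (4/9)·(-6) + (5/9)·11 = 31/9.
Against C2 this mix gives (4/9)·4 + (5/9)·3 = 31/9.
All of General C's active replies (C1, C2) yield 31/9, and no column does worse for General R. The mix makes General C indifferent and guarantees 31/9, so it is optimal.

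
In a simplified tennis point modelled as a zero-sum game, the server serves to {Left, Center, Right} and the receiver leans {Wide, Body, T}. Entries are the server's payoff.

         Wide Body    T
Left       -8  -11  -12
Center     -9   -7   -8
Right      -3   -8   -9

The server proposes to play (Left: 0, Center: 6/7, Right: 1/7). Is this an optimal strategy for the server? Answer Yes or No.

Yes

Against Wide this mix gives (6/7)·(-9) + (1/7)·(-3) = -57/7.
Against Body this mix gives (6/7)·(-7) + (1/7)·(-8) = -50/7.
Against T this mix gives (6/7)·(-8) + (1/7)·(-9) = -57/7.
All of the receiver's active replies (Wide, T) yield -57/7, and no column does worse for the server. The mix makes the receiver indifferent and guarantees -57/7, so it is optimal.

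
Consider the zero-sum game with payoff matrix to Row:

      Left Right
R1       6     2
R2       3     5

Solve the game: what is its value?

Row minima: R1 → 2, R2 → 3; maximin = 3.
Column maxima: Left → 6, Right → 5; minimax = 5.
3 ≠ 5, so there is no saddle point; optimal play is mixed.
Let Row play R1 with probability p. Expected payoff against Left: 6p + 3(1−p) = 3p + 3; against Right: 2p + 5(1−p) = −3p + 5.
Setting these equal: 3p + 3 = −3p + 5 ⇒ 6p = 2 ⇒ p = 1/3, and the value is (3)·(1/3) + 3 = 4.
For Column: with q = P(Left), equating R1's and R2's payoffs gives 4q + 2 = −2q + 5 ⇒ q = 1/2.

4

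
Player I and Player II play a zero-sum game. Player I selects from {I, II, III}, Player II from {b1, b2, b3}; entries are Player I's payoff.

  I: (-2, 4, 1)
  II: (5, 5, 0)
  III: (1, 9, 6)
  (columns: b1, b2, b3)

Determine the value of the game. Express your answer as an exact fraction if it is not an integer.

3

Row minima: I → -2, II → 0, III → 1; maximin = 1.
Column maxima: b1 → 5, b2 → 9, b3 → 6; minimax = 5.
1 ≠ 5, so there is no saddle point; optimal play is mixed.
I is strictly dominated by III, so Player I never plays it.
b2 is strictly dominated by b3 (it gives Player I strictly more in every row), so Player II never plays it.
On the remaining 2×2 (II, III vs b1, b3):
Let Player I play II with probability p. Expected payoff against b1: 5p + 1(1−p) = 4p + 1; against b3: 0p + 6(1−p) = −6p + 6.
Setting these equal: 4p + 1 = −6p + 6 ⇒ 10p = 5 ⇒ p = 1/2, and the value is (4)·(1/2) + 1 = 3.
For Player II: with q = P(b1), equating II's and III's payoffs gives 5q = −5q + 6 ⇒ q = 3/5.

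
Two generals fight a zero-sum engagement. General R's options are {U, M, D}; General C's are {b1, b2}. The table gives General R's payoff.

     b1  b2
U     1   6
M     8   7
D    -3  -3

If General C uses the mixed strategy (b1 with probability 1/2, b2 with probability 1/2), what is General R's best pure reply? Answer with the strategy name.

Expected payoff of U: (1/2)·1 + (1/2)·6 = 7/2.
Expected payoff of M: (1/2)·8 + (1/2)·7 = 15/2.
Expected payoff of D: (1/2)·(-3) + (1/2)·(-3) = -3.
The largest is 15/2, so General R's best response is M.

M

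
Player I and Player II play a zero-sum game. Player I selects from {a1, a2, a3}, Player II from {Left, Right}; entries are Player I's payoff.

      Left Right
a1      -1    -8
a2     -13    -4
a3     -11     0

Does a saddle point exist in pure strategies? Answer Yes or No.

Row minima: a1 → -8, a2 → -13, a3 → -11; maximin = -8.
Column maxima: Left → -1, Right → 0; minimax = -1.
-8 ≠ -1, so no pure-strategy equilibrium exists.

No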